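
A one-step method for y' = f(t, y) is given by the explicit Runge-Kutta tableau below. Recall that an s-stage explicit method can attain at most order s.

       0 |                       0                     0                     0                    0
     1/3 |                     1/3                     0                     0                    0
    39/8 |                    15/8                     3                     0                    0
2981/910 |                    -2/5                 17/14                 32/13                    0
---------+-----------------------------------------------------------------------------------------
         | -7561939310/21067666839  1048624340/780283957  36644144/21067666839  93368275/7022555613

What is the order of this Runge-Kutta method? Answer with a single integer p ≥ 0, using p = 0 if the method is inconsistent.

b = (-7561939310/21067666839, 1048624340/780283957, 36644144/21067666839, 93368275/7022555613)
c = (0, 1/3, 39/8, 2981/910)
Ac = (0, 0, 1, 521/42)
Σ b_i: (-7561939310/21067666839)·1 + 1048624340/780283957·1 + 36644144/21067666839·1 + 93368275/7022555613·1 = 1 ✓
b·c: 1048624340/780283957·1/3 + 36644144/21067666839·39/8 + 93368275/7022555613·2981/910 = 1/2 ✓
b·c²: 1048624340/780283957·1/9 + 36644144/21067666839·1521/64 + 93368275/7022555613·8886361/828100 = 1/3 ✓
b·Ac: 36644144/21067666839·1 + 93368275/7022555613·521/42 = 1/6 ✓
b·c³: 1048624340/780283957·1/27 + 36644144/21067666839·59319/512 + 93368275/7022555613·26490242141/753571000 = 220447583355047/306745229175840 ≠ 1/4 ⇒ order 3.
b·(c∘Ac): 36644144/21067666839·39/8 + 93368275/7022555613·1553101/38220 = 46243716623/84270667356 ≠ 1/8
b·Ac²: 36644144/21067666839·1/3 + 93368275/7022555613·3694/63 = 5478712966/7022555613 ≠ 1/12
b·A²c: 93368275/7022555613·32/13 = 229829600/7022555613 ≠ 1/24

3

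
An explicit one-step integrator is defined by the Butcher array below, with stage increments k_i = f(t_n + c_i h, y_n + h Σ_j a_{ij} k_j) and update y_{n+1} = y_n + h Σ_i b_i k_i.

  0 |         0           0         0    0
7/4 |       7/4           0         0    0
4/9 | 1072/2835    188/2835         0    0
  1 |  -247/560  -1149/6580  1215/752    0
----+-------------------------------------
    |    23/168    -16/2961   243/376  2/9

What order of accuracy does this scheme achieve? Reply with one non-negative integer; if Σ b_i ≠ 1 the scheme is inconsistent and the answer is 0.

4

b = (23/168, -16/2961, 243/376, 2/9)
c = (0, 7/4, 4/9, 1)
Ac = (0, 0, 47/405, 33/80)
Σ b_i: 23/168·1 + (-16/2961)·1 + 243/376·1 + 2/9·1 = 1 ✓
b·c: (-16/2961)·7/4 + 243/376·4/9 + 2/9·1 = 1/2 ✓
b·c²: (-16/2961)·49/16 + 243/376·16/81 + 2/9·1 = 1/3 ✓
b·Ac: 243/376·47/405 + 2/9·33/80 = 1/6 ✓
b·c³: (-16/2961)·343/64 + 243/376·64/729 + 2/9·1 = 1/4 ✓
b·(c∘Ac): 243/376·188/3645 + 2/9·33/80 = 1/8 ✓
b·Ac²: 243/376·329/1620 + 2/9·(-69/320) = 1/12 ✓
b·A²c: 2/9·3/16 = 1/24 ✓; 4 stages ⇒ order 4.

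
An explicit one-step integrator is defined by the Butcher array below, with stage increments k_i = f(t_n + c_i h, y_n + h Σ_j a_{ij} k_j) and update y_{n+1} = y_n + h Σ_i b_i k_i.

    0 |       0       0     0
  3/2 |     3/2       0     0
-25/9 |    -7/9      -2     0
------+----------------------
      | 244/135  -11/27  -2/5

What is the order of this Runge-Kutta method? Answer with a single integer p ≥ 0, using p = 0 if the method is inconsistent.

2

b = (244/135, -11/27, -2/5)
c = (0, 3/2, -25/9)
Ac = (0, 0, -3)
Σ b_i: 244/135·1 + (-11/27)·1 + (-2/5)·1 = 1 ✓
b·c: (-11/27)·3/2 + (-2/5)·(-25/9) = 1/2 ✓
b·c²: (-11/27)·9/4 + (-2/5)·625/81 = -1297/324 ≠ 1/3 ⇒ order 2.
b·Ac: (-2/5)·(-3) = 6/5 ≠ 1/6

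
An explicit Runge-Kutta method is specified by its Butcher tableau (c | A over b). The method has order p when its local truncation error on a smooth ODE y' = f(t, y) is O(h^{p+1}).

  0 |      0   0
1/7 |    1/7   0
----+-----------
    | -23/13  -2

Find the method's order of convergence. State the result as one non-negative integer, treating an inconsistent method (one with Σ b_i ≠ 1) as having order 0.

0

b = (-23/13, -2)
c = (0, 1/7)
Σ b_i: (-23/13)·1 + (-2)·1 = -49/13 ≠ 1 ⇒ order 0.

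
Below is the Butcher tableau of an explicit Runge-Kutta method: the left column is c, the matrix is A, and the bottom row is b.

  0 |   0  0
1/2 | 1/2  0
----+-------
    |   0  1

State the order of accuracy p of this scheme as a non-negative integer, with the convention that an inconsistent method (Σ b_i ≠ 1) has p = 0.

2

b = (0, 1)
c = (0, 1/2)
Σ b_i: 1·1 = 1 ✓
b·c: 1·1/2 = 1/2 ✓; 2 stages ⇒ order 2.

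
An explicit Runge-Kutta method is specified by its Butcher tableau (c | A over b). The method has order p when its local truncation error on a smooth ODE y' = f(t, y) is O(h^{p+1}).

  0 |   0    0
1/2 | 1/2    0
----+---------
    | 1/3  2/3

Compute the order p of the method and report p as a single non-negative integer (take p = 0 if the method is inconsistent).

b = (1/3, 2/3)
c = (0, 1/2)
Σ b_i: 1/3·1 + 2/3·1 = 1 ✓
b·c: 2/3·1/2 = 1/3 ≠ 1/2 ⇒ order 1.

1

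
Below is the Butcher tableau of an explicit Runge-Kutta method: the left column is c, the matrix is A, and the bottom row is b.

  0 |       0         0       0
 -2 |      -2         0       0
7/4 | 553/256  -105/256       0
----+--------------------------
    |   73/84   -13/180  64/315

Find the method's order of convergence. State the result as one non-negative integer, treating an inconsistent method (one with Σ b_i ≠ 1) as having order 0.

3

b = (73/84, -13/180, 64/315)
c = (0, -2, 7/4)
Ac = (0, 0, 105/128)
Σ b_i: 73/84·1 + (-13/180)·1 + 64/315·1 = 1 ✓
b·c: (-13/180)·(-2) + 64/315·7/4 = 1/2 ✓
b·c²: (-13/180)·4 + 64/315·49/16 = 1/3 ✓
b·Ac: 64/315·105/128 = 1/6 ✓; 3 stages ⇒ order 3.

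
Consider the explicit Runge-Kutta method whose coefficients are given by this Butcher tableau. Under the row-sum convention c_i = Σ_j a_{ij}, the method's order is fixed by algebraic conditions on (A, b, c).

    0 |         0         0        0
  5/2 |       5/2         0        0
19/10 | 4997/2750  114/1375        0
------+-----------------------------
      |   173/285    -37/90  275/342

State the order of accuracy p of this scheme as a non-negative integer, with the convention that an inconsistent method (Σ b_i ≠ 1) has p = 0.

b = (173/285, -37/90, 275/342)
c = (0, 5/2, 19/10)
Ac = (0, 0, 57/275)
Σ b_i: 173/285·1 + (-37/90)·1 + 275/342·1 = 1 ✓
b·c: (-37/90)·5/2 + 275/342·19/10 = 1/2 ✓
b·c²: (-37/90)·25/4 + 275/342·361/100 = 1/3 ✓
b·Ac: 275/342·57/275 = 1/6 ✓; 3 stages ⇒ order 3.

3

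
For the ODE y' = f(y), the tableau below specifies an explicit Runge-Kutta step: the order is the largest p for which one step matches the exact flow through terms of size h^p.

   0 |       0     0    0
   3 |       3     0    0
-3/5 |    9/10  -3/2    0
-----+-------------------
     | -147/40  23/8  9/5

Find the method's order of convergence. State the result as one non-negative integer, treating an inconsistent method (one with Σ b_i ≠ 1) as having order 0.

b = (-147/40, 23/8, 9/5)
c = (0, 3, -3/5)
Ac = (0, 0, -9/2)
Σ b_i: (-147/40)·1 + 23/8·1 + 9/5·1 = 1 ✓
b·c: 23/8·3 + 9/5·(-3/5) = 1509/200 ≠ 1/2 ⇒ order 1.

1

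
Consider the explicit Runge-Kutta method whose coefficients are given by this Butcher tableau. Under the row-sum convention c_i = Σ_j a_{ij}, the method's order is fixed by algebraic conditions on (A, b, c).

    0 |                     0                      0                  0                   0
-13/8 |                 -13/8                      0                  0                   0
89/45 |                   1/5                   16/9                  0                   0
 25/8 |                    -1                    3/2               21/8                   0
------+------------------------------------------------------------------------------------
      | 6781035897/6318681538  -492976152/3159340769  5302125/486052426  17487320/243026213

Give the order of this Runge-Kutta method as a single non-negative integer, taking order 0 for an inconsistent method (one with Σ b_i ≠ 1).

b = (6781035897/6318681538, -492976152/3159340769, 5302125/486052426, 17487320/243026213)
c = (0, -13/8, 89/45, 25/8)
Ac = (0, 0, -26/9, 661/240)
Σ b_i: 6781035897/6318681538·1 + (-492976152/3159340769)·1 + 5302125/486052426·1 + 17487320/243026213·1 = 1 ✓
b·c: (-492976152/3159340769)·(-13/8) + 5302125/486052426·89/45 + 17487320/243026213·25/8 = 1/2 ✓
b·c²: (-492976152/3159340769)·169/64 + 5302125/486052426·7921/2025 + 17487320/243026213·625/64 = 1/3 ✓
b·Ac: 5302125/486052426·(-26/9) + 17487320/243026213·661/240 = 1/6 ✓
b·c³: (-492976152/3159340769)·(-2197/512) + 5302125/486052426·704969/91125 + 17487320/243026213·15625/512 = 619402182445/209974648032 ≠ 1/4 ⇒ order 3.
b·(c∘Ac): 5302125/486052426·(-2314/405) + 17487320/243026213·3305/384 = 6497390275/11665258224 ≠ 1/8
b·Ac²: 5302125/486052426·169/36 + 17487320/243026213·1229377/86400 = 564344498741/524936620080 ≠ 1/12
b·A²c: 17487320/243026213·(-91/12) = -397836530/729078639 ≠ 1/24

3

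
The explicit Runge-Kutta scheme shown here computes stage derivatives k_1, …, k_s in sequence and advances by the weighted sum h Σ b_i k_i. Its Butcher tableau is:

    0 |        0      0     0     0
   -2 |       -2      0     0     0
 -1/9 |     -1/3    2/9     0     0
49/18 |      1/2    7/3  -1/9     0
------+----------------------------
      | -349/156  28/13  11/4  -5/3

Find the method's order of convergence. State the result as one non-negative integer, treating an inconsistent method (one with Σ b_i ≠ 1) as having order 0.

1

b = (-349/156, 28/13, 11/4, -5/3)
c = (0, -2, -1/9, 49/18)
Ac = (0, 0, -4/9, -377/81)
Σ b_i: (-349/156)·1 + 28/13·1 + 11/4·1 + (-5/3)·1 = 1 ✓
b·c: 28/13·(-2) + 11/4·(-1/9) + (-5/3)·49/18 = -12847/1404 ≠ 1/2 ⇒ order 1.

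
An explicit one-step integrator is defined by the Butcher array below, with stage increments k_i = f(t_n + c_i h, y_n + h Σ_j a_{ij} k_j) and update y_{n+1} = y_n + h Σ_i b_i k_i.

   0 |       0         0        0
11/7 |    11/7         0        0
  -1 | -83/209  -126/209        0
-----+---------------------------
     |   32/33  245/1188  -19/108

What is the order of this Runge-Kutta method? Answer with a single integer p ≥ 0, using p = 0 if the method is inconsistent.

b = (32/33, 245/1188, -19/108)
c = (0, 11/7, -1)
Ac = (0, 0, -18/19)
Σ b_i: 32/33·1 + 245/1188·1 + (-19/108)·1 = 1 ✓
b·c: 245/1188·11/7 + (-19/108)·(-1) = 1/2 ✓
b·c²: 245/1188·121/49 + (-19/108)·1 = 1/3 ✓
b·Ac: (-19/108)·(-18/19) = 1/6 ✓; 3 stages ⇒ order 3.

3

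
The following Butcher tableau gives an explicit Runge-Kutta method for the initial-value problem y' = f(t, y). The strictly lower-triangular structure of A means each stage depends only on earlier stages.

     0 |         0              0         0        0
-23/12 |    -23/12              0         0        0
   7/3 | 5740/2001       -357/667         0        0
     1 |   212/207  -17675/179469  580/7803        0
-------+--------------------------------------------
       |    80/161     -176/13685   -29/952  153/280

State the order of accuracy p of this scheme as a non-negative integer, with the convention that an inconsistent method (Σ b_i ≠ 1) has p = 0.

b = (80/161, -176/13685, -29/952, 153/280)
c = (0, -23/12, 7/3, 1)
Ac = (0, 0, 119/116, 665/1836)
Σ b_i: 80/161·1 + (-176/13685)·1 + (-29/952)·1 + 153/280·1 = 1 ✓
b·c: (-176/13685)·(-23/12) + (-29/952)·7/3 + 153/280·1 = 1/2 ✓
b·c²: (-176/13685)·529/144 + (-29/952)·49/9 + 153/280·1 = 1/3 ✓
b·Ac: (-29/952)·119/116 + 153/280·665/1836 = 1/6 ✓
b·c³: (-176/13685)·(-12167/1728) + (-29/952)·343/27 + 153/280·1 = 1/4 ✓
b·(c∘Ac): (-29/952)·833/348 + 153/280·665/1836 = 1/8 ✓
b·Ac²: (-29/952)·(-2737/1392) + 153/280·35/816 = 1/12 ✓
b·A²c: 153/280·35/459 = 1/24 ✓; 4 stages ⇒ order 4.

4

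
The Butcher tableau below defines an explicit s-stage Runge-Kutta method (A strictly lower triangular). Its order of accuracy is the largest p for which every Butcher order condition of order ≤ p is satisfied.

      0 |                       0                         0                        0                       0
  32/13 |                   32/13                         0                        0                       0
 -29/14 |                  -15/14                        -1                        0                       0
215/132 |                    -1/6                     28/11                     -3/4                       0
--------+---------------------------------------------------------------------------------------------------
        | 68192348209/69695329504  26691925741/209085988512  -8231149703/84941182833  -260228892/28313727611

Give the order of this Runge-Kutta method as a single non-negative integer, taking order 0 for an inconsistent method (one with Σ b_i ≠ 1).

b = (68192348209/69695329504, 26691925741/209085988512, -8231149703/84941182833, -260228892/28313727611)
c = (0, 32/13, -29/14, 215/132)
Ac = (0, 0, -32/13, 62617/8008)
Σ b_i: 68192348209/69695329504·1 + 26691925741/209085988512·1 + (-8231149703/84941182833)·1 + (-260228892/28313727611)·1 = 1 ✓
b·c: 26691925741/209085988512·32/13 + (-8231149703/84941182833)·(-29/14) + (-260228892/28313727611)·215/132 = 1/2 ✓
b·c²: 26691925741/209085988512·1024/169 + (-8231149703/84941182833)·841/196 + (-260228892/28313727611)·46225/17424 = 1/3 ✓
b·Ac: (-8231149703/84941182833)·(-32/13) + (-260228892/28313727611)·62617/8008 = 1/6 ✓
b·c³: 26691925741/209085988512·32768/2197 + (-8231149703/84941182833)·(-24389/2744) + (-260228892/28313727611)·9938375/2299968 = 122240966113687/44848944535824 ≠ 1/4 ⇒ order 3.
b·(c∘Ac): (-8231149703/84941182833)·464/91 + (-260228892/28313727611)·13462655/1057056 = -415301089811/679529462664 ≠ 1/8
b·Ac²: (-8231149703/84941182833)·(-1024/169) + (-260228892/28313727611)·17788591/1457456 = 14685756618653/30918590551212 ≠ 1/12
b·A²c: (-260228892/28313727611)·24/13 = -6245493408/368078458943 ≠ 1/24

3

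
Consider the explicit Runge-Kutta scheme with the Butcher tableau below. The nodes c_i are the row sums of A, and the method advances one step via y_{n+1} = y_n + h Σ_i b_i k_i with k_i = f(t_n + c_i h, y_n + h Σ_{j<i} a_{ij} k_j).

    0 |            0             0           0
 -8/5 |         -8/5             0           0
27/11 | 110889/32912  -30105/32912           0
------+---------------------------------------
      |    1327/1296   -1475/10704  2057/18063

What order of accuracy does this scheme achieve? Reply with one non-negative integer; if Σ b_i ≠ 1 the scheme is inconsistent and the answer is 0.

b = (1327/1296, -1475/10704, 2057/18063)
c = (0, -8/5, 27/11)
Ac = (0, 0, 6021/4114)
Σ b_i: 1327/1296·1 + (-1475/10704)·1 + 2057/18063·1 = 1 ✓
b·c: (-1475/10704)·(-8/5) + 2057/18063·27/11 = 1/2 ✓
b·c²: (-1475/10704)·64/25 + 2057/18063·729/121 = 1/3 ✓
b·Ac: 2057/18063·6021/4114 = 1/6 ✓; 3 stages ⇒ order 3.

3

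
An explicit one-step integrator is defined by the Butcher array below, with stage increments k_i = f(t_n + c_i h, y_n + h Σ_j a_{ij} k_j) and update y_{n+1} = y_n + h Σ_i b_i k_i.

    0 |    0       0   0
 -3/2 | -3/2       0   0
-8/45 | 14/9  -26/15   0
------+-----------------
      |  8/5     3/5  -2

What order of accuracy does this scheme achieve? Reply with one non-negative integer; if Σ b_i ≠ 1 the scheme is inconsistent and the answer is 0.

b = (8/5, 3/5, -2)
c = (0, -3/2, -8/45)
Ac = (0, 0, 13/5)
Σ b_i: 8/5·1 + 3/5·1 + (-2)·1 = 1/5 ≠ 1 ⇒ order 0.

0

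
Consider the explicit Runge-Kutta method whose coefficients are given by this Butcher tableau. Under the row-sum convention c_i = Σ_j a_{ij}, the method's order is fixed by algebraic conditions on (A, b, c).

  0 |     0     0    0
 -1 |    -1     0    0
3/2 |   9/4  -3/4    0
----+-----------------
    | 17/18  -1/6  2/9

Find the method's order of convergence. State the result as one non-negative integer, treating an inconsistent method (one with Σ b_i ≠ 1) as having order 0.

b = (17/18, -1/6, 2/9)
c = (0, -1, 3/2)
Ac = (0, 0, 3/4)
Σ b_i: 17/18·1 + (-1/6)·1 + 2/9·1 = 1 ✓
b·c: (-1/6)·(-1) + 2/9·3/2 = 1/2 ✓
b·c²: (-1/6)·1 + 2/9·9/4 = 1/3 ✓
b·Ac: 2/9·3/4 = 1/6 ✓; 3 stages ⇒ order 3.

3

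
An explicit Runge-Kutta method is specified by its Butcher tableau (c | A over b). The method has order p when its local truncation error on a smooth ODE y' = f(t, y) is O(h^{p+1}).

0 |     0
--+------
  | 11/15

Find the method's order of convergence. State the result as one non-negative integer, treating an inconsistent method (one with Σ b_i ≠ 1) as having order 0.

b = (11/15)
c = (0)
Σ b_i: 11/15·1 = 11/15 ≠ 1 ⇒ order 0.

0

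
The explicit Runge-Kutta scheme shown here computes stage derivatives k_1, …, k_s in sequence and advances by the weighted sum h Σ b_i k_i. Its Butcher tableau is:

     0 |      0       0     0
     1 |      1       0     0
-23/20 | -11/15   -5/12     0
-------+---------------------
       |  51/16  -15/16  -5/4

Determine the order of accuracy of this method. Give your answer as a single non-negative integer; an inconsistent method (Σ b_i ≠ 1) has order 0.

2

b = (51/16, -15/16, -5/4)
c = (0, 1, -23/20)
Ac = (0, 0, -5/12)
Σ b_i: 51/16·1 + (-15/16)·1 + (-5/4)·1 = 1 ✓
b·c: (-15/16)·1 + (-5/4)·(-23/20) = 1/2 ✓
b·c²: (-15/16)·1 + (-5/4)·529/400 = -829/320 ≠ 1/3 ⇒ order 2.
b·Ac: (-5/4)·(-5/12) = 25/48 ≠ 1/6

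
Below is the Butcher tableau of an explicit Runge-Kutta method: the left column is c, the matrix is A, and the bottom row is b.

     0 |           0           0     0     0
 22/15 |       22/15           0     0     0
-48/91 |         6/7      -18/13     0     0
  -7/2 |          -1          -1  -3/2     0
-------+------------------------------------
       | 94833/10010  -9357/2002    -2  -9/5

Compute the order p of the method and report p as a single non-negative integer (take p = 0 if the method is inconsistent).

b = (94833/10010, -9357/2002, -2, -9/5)
c = (0, 22/15, -48/91, -7/2)
Ac = (0, 0, -132/65, -922/1365)
Σ b_i: 94833/10010·1 + (-9357/2002)·1 + (-2)·1 + (-9/5)·1 = 1 ✓
b·c: (-9357/2002)·22/15 + (-2)·(-48/91) + (-9/5)·(-7/2) = 1/2 ✓
b·c²: (-9357/2002)·484/225 + (-2)·2304/8281 + (-9/5)·49/4 = -81138167/2484300 ≠ 1/3 ⇒ order 2.
b·Ac: (-2)·(-132/65) + (-9/5)·(-922/1365) = 12006/2275 ≠ 1/6

2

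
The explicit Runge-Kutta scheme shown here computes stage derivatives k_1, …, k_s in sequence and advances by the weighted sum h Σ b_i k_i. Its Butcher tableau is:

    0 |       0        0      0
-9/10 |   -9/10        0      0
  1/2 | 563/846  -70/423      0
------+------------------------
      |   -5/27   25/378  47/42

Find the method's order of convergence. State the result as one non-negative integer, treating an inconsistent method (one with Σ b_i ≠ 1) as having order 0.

3

b = (-5/27, 25/378, 47/42)
c = (0, -9/10, 1/2)
Ac = (0, 0, 7/47)
Σ b_i: (-5/27)·1 + 25/378·1 + 47/42·1 = 1 ✓
b·c: 25/378·(-9/10) + 47/42·1/2 = 1/2 ✓
b·c²: 25/378·81/100 + 47/42·1/4 = 1/3 ✓
b·Ac: 47/42·7/47 = 1/6 ✓; 3 stages ⇒ order 3.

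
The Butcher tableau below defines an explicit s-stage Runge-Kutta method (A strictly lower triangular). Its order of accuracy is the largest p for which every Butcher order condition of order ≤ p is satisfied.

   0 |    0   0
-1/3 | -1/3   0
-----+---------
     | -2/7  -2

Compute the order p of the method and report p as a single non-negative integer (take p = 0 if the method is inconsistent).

b = (-2/7, -2)
c = (0, -1/3)
Σ b_i: (-2/7)·1 + (-2)·1 = -16/7 ≠ 1 ⇒ order 0.

0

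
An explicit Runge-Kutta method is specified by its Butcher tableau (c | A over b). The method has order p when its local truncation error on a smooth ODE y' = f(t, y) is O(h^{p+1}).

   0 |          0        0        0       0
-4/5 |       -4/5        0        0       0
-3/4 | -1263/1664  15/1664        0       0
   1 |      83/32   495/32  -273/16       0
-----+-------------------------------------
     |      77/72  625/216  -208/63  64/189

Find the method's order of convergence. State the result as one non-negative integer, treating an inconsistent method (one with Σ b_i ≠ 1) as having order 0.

4

b = (77/72, 625/216, -208/63, 64/189)
c = (0, -4/5, -3/4, 1)
Ac = (0, 0, -3/416, 27/64)
Σ b_i: 77/72·1 + 625/216·1 + (-208/63)·1 + 64/189·1 = 1 ✓
b·c: 625/216·(-4/5) + (-208/63)·(-3/4) + 64/189·1 = 1/2 ✓
b·c²: 625/216·16/25 + (-208/63)·9/16 + 64/189·1 = 1/3 ✓
b·Ac: (-208/63)·(-3/416) + 64/189·27/64 = 1/6 ✓
b·c³: 625/216·(-64/125) + (-208/63)·(-27/64) + 64/189·1 = 1/4 ✓
b·(c∘Ac): (-208/63)·9/1664 + 64/189·27/64 = 1/8 ✓
b·Ac²: (-208/63)·3/520 + 64/189·387/1280 = 1/12 ✓
b·A²c: 64/189·63/512 = 1/24 ✓; 4 stages ⇒ order 4.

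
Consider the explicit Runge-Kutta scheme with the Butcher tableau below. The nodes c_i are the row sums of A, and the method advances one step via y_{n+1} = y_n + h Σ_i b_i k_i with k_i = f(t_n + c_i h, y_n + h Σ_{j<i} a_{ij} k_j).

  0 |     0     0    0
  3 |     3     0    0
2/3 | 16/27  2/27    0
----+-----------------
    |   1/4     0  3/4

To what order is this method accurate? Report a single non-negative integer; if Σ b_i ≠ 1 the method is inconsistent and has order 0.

b = (1/4, 0, 3/4)
c = (0, 3, 2/3)
Ac = (0, 0, 2/9)
Σ b_i: 1/4·1 + 3/4·1 = 1 ✓
b·c: 3/4·2/3 = 1/2 ✓
b·c²: 3/4·4/9 = 1/3 ✓
b·Ac: 3/4·2/9 = 1/6 ✓; 3 stages ⇒ order 3.

3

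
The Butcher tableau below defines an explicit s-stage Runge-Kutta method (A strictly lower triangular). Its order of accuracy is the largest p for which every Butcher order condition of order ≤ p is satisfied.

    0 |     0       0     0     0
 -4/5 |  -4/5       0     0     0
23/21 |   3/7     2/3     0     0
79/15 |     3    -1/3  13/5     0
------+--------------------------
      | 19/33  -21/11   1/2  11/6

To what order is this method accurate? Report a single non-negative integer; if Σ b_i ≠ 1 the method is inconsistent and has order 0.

1

b = (19/33, -21/11, 1/2, 11/6)
c = (0, -4/5, 23/21, 79/15)
Ac = (0, 0, -8/15, 109/35)
Σ b_i: 19/33·1 + (-21/11)·1 + 1/2·1 + 11/6·1 = 1 ✓
b·c: (-21/11)·(-4/5) + 1/2·23/21 + 11/6·79/15 = 40646/3465 ≠ 1/2 ⇒ order 1.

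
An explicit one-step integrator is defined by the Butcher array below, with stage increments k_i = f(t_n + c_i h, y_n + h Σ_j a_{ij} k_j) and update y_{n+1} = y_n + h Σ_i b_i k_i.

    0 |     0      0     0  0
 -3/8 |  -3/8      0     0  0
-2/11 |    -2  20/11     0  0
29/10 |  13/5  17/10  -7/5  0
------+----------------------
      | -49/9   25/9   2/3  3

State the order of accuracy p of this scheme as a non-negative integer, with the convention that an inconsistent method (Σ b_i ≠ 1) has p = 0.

1

b = (-49/9, 25/9, 2/3, 3)
c = (0, -3/8, -2/11, 29/10)
Ac = (0, 0, -15/22, -337/880)
Σ b_i: (-49/9)·1 + 25/9·1 + 2/3·1 + 3·1 = 1 ✓
b·c: 25/9·(-3/8) + 2/3·(-2/11) + 3·29/10 = 9949/1320 ≠ 1/2 ⇒ order 1.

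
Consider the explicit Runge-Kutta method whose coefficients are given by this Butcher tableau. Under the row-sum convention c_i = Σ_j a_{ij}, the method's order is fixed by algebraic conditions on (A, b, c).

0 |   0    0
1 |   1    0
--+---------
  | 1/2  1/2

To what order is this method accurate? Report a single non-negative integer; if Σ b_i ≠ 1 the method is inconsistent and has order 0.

2

b = (1/2, 1/2)
c = (0, 1)
Σ b_i: 1/2·1 + 1/2·1 = 1 ✓
b·c: 1/2·1 = 1/2 ✓; 2 stages ⇒ order 2.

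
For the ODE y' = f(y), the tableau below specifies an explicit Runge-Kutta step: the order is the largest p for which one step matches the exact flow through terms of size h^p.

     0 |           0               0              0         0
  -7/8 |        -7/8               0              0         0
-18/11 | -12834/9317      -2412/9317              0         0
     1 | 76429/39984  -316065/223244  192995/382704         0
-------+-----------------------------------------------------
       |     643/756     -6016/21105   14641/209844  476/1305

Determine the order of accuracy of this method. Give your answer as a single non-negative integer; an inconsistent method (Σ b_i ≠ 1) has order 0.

b = (643/756, -6016/21105, 14641/209844, 476/1305)
c = (0, -7/8, -18/11, 1)
Ac = (0, 0, 603/2662, 225/544)
Σ b_i: 643/756·1 + (-6016/21105)·1 + 14641/209844·1 + 476/1305·1 = 1 ✓
b·c: (-6016/21105)·(-7/8) + 14641/209844·(-18/11) + 476/1305·1 = 1/2 ✓
b·c²: (-6016/21105)·49/64 + 14641/209844·324/121 + 476/1305·1 = 1/3 ✓
b·Ac: 14641/209844·603/2662 + 476/1305·225/544 = 1/6 ✓
b·c³: (-6016/21105)·(-343/512) + 14641/209844·(-5832/1331) + 476/1305·1 = 1/4 ✓
b·(c∘Ac): 14641/209844·(-5427/14641) + 476/1305·225/544 = 1/8 ✓
b·Ac²: 14641/209844·(-4221/21296) + 476/1305·8115/30464 = 1/12 ✓
b·A²c: 476/1305·435/3808 = 1/24 ✓; 4 stages ⇒ order 4.

4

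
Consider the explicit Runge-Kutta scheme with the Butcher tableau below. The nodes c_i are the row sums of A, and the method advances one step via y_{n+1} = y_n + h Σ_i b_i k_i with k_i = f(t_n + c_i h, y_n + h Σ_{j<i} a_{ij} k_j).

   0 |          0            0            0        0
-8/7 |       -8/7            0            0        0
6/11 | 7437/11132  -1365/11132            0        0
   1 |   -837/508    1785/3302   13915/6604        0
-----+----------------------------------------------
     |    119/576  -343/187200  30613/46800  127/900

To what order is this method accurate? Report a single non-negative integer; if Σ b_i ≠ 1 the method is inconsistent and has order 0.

b = (119/576, -343/187200, 30613/46800, 127/900)
c = (0, -8/7, 6/11, 1)
Ac = (0, 0, 390/2783, 135/254)
Σ b_i: 119/576·1 + (-343/187200)·1 + 30613/46800·1 + 127/900·1 = 1 ✓
b·c: (-343/187200)·(-8/7) + 30613/46800·6/11 + 127/900·1 = 1/2 ✓
b·c²: (-343/187200)·64/49 + 30613/46800·36/121 + 127/900·1 = 1/3 ✓
b·Ac: 30613/46800·390/2783 + 127/900·135/254 = 1/6 ✓
b·c³: (-343/187200)·(-512/343) + 30613/46800·216/1331 + 127/900·1 = 1/4 ✓
b·(c∘Ac): 30613/46800·2340/30613 + 127/900·135/254 = 1/8 ✓
b·Ac²: 30613/46800·(-3120/19481) + 127/900·1185/889 = 1/12 ✓
b·A²c: 127/900·75/254 = 1/24 ✓; 4 stages ⇒ order 4.

4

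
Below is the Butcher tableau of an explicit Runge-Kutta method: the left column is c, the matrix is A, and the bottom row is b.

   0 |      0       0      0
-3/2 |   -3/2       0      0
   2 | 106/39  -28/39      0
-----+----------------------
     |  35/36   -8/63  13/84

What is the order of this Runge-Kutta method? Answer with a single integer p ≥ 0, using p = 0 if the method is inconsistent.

b = (35/36, -8/63, 13/84)
c = (0, -3/2, 2)
Ac = (0, 0, 14/13)
Σ b_i: 35/36·1 + (-8/63)·1 + 13/84·1 = 1 ✓
b·c: (-8/63)·(-3/2) + 13/84·2 = 1/2 ✓
b·c²: (-8/63)·9/4 + 13/84·4 = 1/3 ✓
b·Ac: 13/84·14/13 = 1/6 ✓; 3 stages ⇒ order 3.

3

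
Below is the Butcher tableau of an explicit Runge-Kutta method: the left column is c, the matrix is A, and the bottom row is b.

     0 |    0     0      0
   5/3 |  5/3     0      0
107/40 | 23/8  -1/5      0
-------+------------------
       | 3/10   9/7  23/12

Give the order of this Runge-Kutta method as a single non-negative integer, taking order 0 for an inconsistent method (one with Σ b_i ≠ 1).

b = (3/10, 9/7, 23/12)
c = (0, 5/3, 107/40)
Ac = (0, 0, -1/3)
Σ b_i: 3/10·1 + 9/7·1 + 23/12·1 = 1471/420 ≠ 1 ⇒ order 0.

0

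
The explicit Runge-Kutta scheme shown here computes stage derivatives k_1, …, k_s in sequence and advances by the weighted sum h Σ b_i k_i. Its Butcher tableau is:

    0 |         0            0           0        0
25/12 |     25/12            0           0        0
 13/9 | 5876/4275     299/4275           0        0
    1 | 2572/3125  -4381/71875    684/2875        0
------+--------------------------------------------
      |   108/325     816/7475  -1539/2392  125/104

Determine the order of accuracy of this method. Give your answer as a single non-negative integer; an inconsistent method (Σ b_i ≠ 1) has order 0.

4

b = (108/325, 816/7475, -1539/2392, 125/104)
c = (0, 25/12, 13/9, 1)
Ac = (0, 0, 299/2052, 13/60)
Σ b_i: 108/325·1 + 816/7475·1 + (-1539/2392)·1 + 125/104·1 = 1 ✓
b·c: 816/7475·25/12 + (-1539/2392)·13/9 + 125/104·1 = 1/2 ✓
b·c²: 816/7475·625/144 + (-1539/2392)·169/81 + 125/104·1 = 1/3 ✓
b·Ac: (-1539/2392)·299/2052 + 125/104·13/60 = 1/6 ✓
b·c³: 816/7475·15625/1728 + (-1539/2392)·2197/729 + 125/104·1 = 1/4 ✓
b·(c∘Ac): (-1539/2392)·3887/18468 + 125/104·13/60 = 1/8 ✓
b·Ac²: (-1539/2392)·7475/24624 + 125/104·1391/6000 = 1/12 ✓
b·A²c: 125/104·13/375 = 1/24 ✓; 4 stages ⇒ order 4.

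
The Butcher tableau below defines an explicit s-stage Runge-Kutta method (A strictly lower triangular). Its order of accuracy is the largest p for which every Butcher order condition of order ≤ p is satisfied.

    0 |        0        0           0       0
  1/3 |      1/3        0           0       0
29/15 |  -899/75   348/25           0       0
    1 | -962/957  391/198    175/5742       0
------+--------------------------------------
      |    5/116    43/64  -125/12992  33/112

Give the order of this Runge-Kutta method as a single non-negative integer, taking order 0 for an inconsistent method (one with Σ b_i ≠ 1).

4

b = (5/116, 43/64, -125/12992, 33/112)
c = (0, 1/3, 29/15, 1)
Ac = (0, 0, 116/25, 71/99)
Σ b_i: 5/116·1 + 43/64·1 + (-125/12992)·1 + 33/112·1 = 1 ✓
b·c: 43/64·1/3 + (-125/12992)·29/15 + 33/112·1 = 1/2 ✓
b·c²: 43/64·1/9 + (-125/12992)·841/225 + 33/112·1 = 1/3 ✓
b·Ac: (-125/12992)·116/25 + 33/112·71/99 = 1/6 ✓
b·c³: 43/64·1/27 + (-125/12992)·24389/3375 + 33/112·1 = 1/4 ✓
b·(c∘Ac): (-125/12992)·3364/375 + 33/112·71/99 = 1/8 ✓
b·Ac²: (-125/12992)·116/75 + 33/112·1/3 = 1/12 ✓
b·A²c: 33/112·14/99 = 1/24 ✓; 4 stages ⇒ order 4.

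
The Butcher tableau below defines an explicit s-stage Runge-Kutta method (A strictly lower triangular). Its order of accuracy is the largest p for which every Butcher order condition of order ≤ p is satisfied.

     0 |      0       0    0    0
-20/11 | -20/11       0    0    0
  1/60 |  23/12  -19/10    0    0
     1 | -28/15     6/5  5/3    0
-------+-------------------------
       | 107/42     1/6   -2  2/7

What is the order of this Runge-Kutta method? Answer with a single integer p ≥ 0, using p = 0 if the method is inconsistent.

1

b = (107/42, 1/6, -2, 2/7)
c = (0, -20/11, 1/60, 1)
Ac = (0, 0, 38/11, -853/396)
Σ b_i: 107/42·1 + 1/6·1 + (-2)·1 + 2/7·1 = 1 ✓
b·c: 1/6·(-20/11) + (-2)·1/60 + 2/7·1 = -39/770 ≠ 1/2 ⇒ order 1.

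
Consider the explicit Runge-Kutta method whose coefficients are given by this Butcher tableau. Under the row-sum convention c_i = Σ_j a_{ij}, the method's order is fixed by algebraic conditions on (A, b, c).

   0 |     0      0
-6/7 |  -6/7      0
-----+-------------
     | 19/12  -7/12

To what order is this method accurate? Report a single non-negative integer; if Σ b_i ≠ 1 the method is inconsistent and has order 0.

b = (19/12, -7/12)
c = (0, -6/7)
Σ b_i: 19/12·1 + (-7/12)·1 = 1 ✓
b·c: (-7/12)·(-6/7) = 1/2 ✓; 2 stages ⇒ order 2.

2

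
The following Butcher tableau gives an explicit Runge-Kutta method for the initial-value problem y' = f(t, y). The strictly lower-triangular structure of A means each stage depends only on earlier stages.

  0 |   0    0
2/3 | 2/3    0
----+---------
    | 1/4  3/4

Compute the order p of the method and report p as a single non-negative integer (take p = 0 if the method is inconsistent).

2

b = (1/4, 3/4)
c = (0, 2/3)
Σ b_i: 1/4·1 + 3/4·1 = 1 ✓
b·c: 3/4·2/3 = 1/2 ✓; 2 stages ⇒ order 2.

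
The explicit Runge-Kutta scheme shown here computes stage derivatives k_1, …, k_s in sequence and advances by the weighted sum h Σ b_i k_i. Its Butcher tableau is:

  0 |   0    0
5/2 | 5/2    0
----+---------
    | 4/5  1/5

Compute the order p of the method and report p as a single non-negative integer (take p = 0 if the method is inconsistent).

2

b = (4/5, 1/5)
c = (0, 5/2)
Σ b_i: 4/5·1 + 1/5·1 = 1 ✓
b·c: 1/5·5/2 = 1/2 ✓; 2 stages ⇒ order 2.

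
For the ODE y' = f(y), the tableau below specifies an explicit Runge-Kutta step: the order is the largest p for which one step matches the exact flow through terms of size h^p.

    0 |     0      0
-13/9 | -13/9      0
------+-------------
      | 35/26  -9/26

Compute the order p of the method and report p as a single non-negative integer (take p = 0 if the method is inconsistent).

2

b = (35/26, -9/26)
c = (0, -13/9)
Σ b_i: 35/26·1 + (-9/26)·1 = 1 ✓
b·c: (-9/26)·(-13/9) = 1/2 ✓; 2 stages ⇒ order 2.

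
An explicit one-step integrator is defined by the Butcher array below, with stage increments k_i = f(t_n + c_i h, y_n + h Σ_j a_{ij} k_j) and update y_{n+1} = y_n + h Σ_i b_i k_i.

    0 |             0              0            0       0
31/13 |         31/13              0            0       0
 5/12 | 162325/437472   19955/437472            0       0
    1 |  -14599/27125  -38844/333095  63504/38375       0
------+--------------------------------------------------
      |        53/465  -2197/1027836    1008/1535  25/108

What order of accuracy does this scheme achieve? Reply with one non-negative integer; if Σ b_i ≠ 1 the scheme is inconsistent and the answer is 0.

4

b = (53/465, -2197/1027836, 1008/1535, 25/108)
c = (0, 31/13, 5/12, 1)
Ac = (0, 0, 1535/14112, 72/175)
Σ b_i: 53/465·1 + (-2197/1027836)·1 + 1008/1535·1 + 25/108·1 = 1 ✓
b·c: (-2197/1027836)·31/13 + 1008/1535·5/12 + 25/108·1 = 1/2 ✓
b·c²: (-2197/1027836)·961/169 + 1008/1535·25/144 + 25/108·1 = 1/3 ✓
b·Ac: 1008/1535·1535/14112 + 25/108·72/175 = 1/6 ✓
b·c³: (-2197/1027836)·29791/2197 + 1008/1535·125/1728 + 25/108·1 = 1/4 ✓
b·(c∘Ac): 1008/1535·7675/169344 + 25/108·72/175 = 1/8 ✓
b·Ac²: 1008/1535·47585/183456 + 25/108·(-171/455) = 1/12 ✓
b·A²c: 25/108·9/50 = 1/24 ✓; 4 stages ⇒ order 4.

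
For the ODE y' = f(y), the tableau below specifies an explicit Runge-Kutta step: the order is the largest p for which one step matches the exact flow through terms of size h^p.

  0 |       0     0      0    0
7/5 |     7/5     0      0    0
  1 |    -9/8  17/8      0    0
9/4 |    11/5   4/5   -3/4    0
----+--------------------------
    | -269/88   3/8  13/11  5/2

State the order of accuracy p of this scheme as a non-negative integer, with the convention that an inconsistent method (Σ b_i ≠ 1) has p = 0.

1

b = (-269/88, 3/8, 13/11, 5/2)
c = (0, 7/5, 1, 9/4)
Ac = (0, 0, 119/40, 37/100)
Σ b_i: (-269/88)·1 + 3/8·1 + 13/11·1 + 5/2·1 = 1 ✓
b·c: 3/8·7/5 + 13/11·1 + 5/2·9/4 = 1613/220 ≠ 1/2 ⇒ order 1.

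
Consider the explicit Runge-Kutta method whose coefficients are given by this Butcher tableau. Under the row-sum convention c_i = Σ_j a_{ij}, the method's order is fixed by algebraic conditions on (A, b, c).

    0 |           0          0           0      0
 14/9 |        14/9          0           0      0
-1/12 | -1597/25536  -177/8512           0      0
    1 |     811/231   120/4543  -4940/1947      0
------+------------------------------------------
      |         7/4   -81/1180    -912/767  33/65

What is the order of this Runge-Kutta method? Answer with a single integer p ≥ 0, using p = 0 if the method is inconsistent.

4

b = (7/4, -81/1180, -912/767, 33/65)
c = (0, 14/9, -1/12, 1)
Ac = (0, 0, -59/1824, 25/99)
Σ b_i: 7/4·1 + (-81/1180)·1 + (-912/767)·1 + 33/65·1 = 1 ✓
b·c: (-81/1180)·14/9 + (-912/767)·(-1/12) + 33/65·1 = 1/2 ✓
b·c²: (-81/1180)·196/81 + (-912/767)·1/144 + 33/65·1 = 1/3 ✓
b·Ac: (-912/767)·(-59/1824) + 33/65·25/99 = 1/6 ✓
b·c³: (-81/1180)·2744/729 + (-912/767)·(-1/1728) + 33/65·1 = 1/4 ✓
b·(c∘Ac): (-912/767)·59/21888 + 33/65·25/99 = 1/8 ✓
b·Ac²: (-912/767)·(-413/8208) + 33/65·5/108 = 1/12 ✓
b·A²c: 33/65·65/792 = 1/24 ✓; 4 stages ⇒ order 4.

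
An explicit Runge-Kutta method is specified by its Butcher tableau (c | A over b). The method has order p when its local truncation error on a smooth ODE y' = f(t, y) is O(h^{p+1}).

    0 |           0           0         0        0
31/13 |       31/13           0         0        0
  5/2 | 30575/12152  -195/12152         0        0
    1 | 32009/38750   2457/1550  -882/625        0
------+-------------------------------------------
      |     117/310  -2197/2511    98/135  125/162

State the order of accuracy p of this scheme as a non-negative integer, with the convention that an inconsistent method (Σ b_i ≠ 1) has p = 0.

4

b = (117/310, -2197/2511, 98/135, 125/162)
c = (0, 31/13, 5/2, 1)
Ac = (0, 0, -15/392, 63/250)
Σ b_i: 117/310·1 + (-2197/2511)·1 + 98/135·1 + 125/162·1 = 1 ✓
b·c: (-2197/2511)·31/13 + 98/135·5/2 + 125/162·1 = 1/2 ✓
b·c²: (-2197/2511)·961/169 + 98/135·25/4 + 125/162·1 = 1/3 ✓
b·Ac: 98/135·(-15/392) + 125/162·63/250 = 1/6 ✓
b·c³: (-2197/2511)·29791/2197 + 98/135·125/8 + 125/162·1 = 1/4 ✓
b·(c∘Ac): 98/135·(-75/784) + 125/162·63/250 = 1/8 ✓
b·Ac²: 98/135·(-465/5096) + 125/162·63/325 = 1/12 ✓
b·A²c: 125/162·27/500 = 1/24 ✓; 4 stages ⇒ order 4.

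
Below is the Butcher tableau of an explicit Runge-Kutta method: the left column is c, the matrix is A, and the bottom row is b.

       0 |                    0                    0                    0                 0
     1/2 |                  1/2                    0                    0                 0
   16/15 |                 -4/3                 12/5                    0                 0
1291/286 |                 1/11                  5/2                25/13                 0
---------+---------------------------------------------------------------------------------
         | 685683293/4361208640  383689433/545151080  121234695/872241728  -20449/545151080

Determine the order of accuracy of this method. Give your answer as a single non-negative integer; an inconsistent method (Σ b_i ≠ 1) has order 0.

3

b = (685683293/4361208640, 383689433/545151080, 121234695/872241728, -20449/545151080)
c = (0, 1/2, 16/15, 1291/286)
Ac = (0, 0, 6/5, 515/156)
Σ b_i: 685683293/4361208640·1 + 383689433/545151080·1 + 121234695/872241728·1 + (-20449/545151080)·1 = 1 ✓
b·c: 383689433/545151080·1/2 + 121234695/872241728·16/15 + (-20449/545151080)·1291/286 = 1/2 ✓
b·c²: 383689433/545151080·1/4 + 121234695/872241728·256/225 + (-20449/545151080)·1666681/81796 = 1/3 ✓
b·Ac: 121234695/872241728·6/5 + (-20449/545151080)·515/156 = 1/6 ✓
b·c³: 383689433/545151080·1/8 + 121234695/872241728·4096/3375 + (-20449/545151080)·2151685171/23393656 = 1776563174381/7016094399600 ≠ 1/4 ⇒ order 3.
b·(c∘Ac): 121234695/872241728·32/25 + (-20449/545151080)·664865/44616 = 2320392629/13083625920 ≠ 1/8
b·Ac²: 121234695/872241728·3/5 + (-20449/545151080)·2633/936 = 204324691/2453179860 ≠ 1/12
b·A²c: (-20449/545151080)·30/13 = -4719/54515108 ≠ 1/24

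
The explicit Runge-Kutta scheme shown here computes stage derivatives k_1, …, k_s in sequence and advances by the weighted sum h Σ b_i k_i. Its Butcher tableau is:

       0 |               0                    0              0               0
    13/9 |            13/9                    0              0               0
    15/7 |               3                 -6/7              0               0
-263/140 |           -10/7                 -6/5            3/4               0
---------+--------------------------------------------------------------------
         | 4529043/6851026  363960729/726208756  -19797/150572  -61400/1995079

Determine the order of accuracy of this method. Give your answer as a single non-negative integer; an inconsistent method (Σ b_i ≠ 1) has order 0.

3

b = (4529043/6851026, 363960729/726208756, -19797/150572, -61400/1995079)
c = (0, 13/9, 15/7, -263/140)
Ac = (0, 0, -26/21, -53/420)
Σ b_i: 4529043/6851026·1 + 363960729/726208756·1 + (-19797/150572)·1 + (-61400/1995079)·1 = 1 ✓
b·c: 363960729/726208756·13/9 + (-19797/150572)·15/7 + (-61400/1995079)·(-263/140) = 1/2 ✓
b·c²: 363960729/726208756·169/81 + (-19797/150572)·225/49 + (-61400/1995079)·69169/19600 = 1/3 ✓
b·Ac: (-19797/150572)·(-26/21) + (-61400/1995079)·(-53/420) = 1/6 ✓
b·c³: 363960729/726208756·2197/729 + (-19797/150572)·3375/343 + (-61400/1995079)·(-18191447/2744000) = 5866963751/13944472920 ≠ 1/4 ⇒ order 3.
b·(c∘Ac): (-19797/150572)·(-130/49) + (-61400/1995079)·13939/58800 = 1889837/5533521 ≠ 1/8
b·Ac²: (-19797/150572)·(-338/189) + (-61400/1995079)·24877/26460 = 1088507323/5278979034 ≠ 1/12
b·A²c: (-61400/1995079)·(-13/14) = 399100/13965553 ≠ 1/24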